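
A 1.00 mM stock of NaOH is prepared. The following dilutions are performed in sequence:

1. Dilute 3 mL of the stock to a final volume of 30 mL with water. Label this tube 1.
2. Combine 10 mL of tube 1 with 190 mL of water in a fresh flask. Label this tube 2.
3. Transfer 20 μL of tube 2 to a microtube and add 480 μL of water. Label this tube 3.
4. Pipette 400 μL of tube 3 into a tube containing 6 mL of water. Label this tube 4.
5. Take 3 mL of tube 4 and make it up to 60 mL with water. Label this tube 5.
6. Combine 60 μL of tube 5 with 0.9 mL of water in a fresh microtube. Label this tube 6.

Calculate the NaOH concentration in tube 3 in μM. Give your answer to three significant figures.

Step 1: 3 mL brought to 30 mL → factor 30/3 = 10
Step 2: 10 mL + 190 mL = 200 mL total → factor 200/10 = 20
Step 3: 20 μL + 480 μL = 500 μL total → factor 500/20 = 25
Dilution factor through tube 3 = 10 × 20 × 25 = 5000
[tube 3] = 1.00 mM / 5000 = 0.0002000 mM = 0.200 μM

0.200 μM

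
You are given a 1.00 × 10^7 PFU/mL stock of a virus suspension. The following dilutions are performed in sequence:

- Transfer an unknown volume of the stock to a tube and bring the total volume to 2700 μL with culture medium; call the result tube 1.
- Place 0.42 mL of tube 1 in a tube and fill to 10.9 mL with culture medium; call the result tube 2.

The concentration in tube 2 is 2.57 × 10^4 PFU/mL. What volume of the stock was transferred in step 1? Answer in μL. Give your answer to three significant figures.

180 μL

Step 1: v brought to 2700 μL → factor = 2700 μL/v
Step 2: 0.42 mL brought to 10.9 mL → factor 10.9/0.42 = 25.952
Product of known-step factors = 25.952
Overall factor = 1.00 × 10^7 PFU/mL / (2.57 × 10^4 PFU/mL) = 389.11
Step-1 factor = 389.11 / 25.952 = 14.993
v = 2700 μL / 14.993 = 180 μL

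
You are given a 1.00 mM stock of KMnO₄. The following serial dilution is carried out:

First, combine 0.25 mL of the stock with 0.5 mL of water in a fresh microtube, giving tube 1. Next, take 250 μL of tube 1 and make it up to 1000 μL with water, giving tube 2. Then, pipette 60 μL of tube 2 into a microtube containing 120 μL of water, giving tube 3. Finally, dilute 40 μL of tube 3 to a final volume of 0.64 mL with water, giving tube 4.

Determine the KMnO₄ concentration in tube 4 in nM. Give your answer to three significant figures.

1.74 × 10^3 nM

Step 1: 0.25 mL + 0.5 mL = 0.75 mL total → factor 0.75/0.25 = 3
Step 2: 250 μL brought to 1000 μL → factor 1000/250 = 4
Step 3: 60 μL + 120 μL = 180 μL total → factor 180/60 = 3
Step 4: 40 μL brought to 0.64 mL → factor 640/40 = 16
Overall dilution factor = 3 × 4 × 3 × 16 = 576
Final = 1.00 mM / 576 = 0.001736 mM = 1.74 × 10^3 nM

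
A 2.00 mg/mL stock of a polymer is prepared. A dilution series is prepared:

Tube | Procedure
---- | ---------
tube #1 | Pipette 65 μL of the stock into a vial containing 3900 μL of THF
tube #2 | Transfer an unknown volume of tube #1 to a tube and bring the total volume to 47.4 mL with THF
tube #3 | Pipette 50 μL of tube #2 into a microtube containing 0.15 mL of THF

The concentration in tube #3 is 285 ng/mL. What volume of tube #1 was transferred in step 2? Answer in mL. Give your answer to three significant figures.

1.65 mL

Step 1: 65 μL + 3900 μL = 3965 μL total → factor 3965/65 = 61
Step 2: v brought to 47.4 mL → factor = 47.4 mL/v
Step 3: 50 μL + 0.15 mL = 200 μL total → factor 200/50 = 4
Product of known-step factors = 244
Overall factor = 2.00 mg/mL / (285 ng/mL) = 7017.5
Step-2 factor = 7017.5 / 244 = 28.76
v = 47.4 mL / 28.76 = 1.65 mL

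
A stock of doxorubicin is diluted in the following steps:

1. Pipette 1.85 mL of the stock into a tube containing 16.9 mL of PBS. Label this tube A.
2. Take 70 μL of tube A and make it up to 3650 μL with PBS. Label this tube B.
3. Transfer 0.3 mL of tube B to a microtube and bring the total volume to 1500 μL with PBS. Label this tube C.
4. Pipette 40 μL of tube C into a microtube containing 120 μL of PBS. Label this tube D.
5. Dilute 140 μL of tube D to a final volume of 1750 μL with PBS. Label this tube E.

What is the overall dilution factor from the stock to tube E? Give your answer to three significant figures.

1.32 × 10^5

Step 1: 1.85 mL + 16.9 mL = 18.75 mL total → factor 18.75/1.85 = 10.135
Step 2: 70 μL brought to 3650 μL → factor 3650/70 = 52.143
Step 3: 0.3 mL brought to 1500 μL → factor 1.5/0.3 = 5
Step 4: 40 μL + 120 μL = 160 μL total → factor 160/40 = 4
Step 5: 140 μL brought to 1750 μL → factor 1750/140 = 12.5
Overall dilution factor = 10.135 × 52.143 × 5 × 4 × 12.5 = 1.3212 × 10^5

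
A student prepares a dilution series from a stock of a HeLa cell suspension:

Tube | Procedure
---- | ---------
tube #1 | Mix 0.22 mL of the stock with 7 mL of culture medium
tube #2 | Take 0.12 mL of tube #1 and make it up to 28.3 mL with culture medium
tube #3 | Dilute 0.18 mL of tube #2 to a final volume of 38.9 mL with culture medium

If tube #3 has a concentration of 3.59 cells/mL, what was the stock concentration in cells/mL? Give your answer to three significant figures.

Step 1: 0.22 mL + 7 mL = 7.22 mL total → factor 7.22/0.22 = 32.818
Step 2: 0.12 mL brought to 28.3 mL → factor 28.3/0.12 = 235.83
Step 3: 0.18 mL brought to 38.9 mL → factor 38.9/0.18 = 216.11
Overall dilution factor = 32.818 × 235.83 × 216.11 = 1.6726 × 10^6
Stock = 3.59 cells/mL × 1.6726 × 10^6 = 6.00 × 10^6 cells/mL

6.00 × 10^6 cells/mL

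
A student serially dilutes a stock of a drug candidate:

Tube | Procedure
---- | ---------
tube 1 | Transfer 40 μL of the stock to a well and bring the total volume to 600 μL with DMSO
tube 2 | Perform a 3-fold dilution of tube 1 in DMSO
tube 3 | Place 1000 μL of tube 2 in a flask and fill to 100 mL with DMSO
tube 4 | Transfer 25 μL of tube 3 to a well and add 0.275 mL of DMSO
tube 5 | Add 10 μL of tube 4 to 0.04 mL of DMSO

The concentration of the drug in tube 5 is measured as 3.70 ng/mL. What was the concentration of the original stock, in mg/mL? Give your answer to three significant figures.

0.999 mg/mL

Step 1: 40 μL brought to 600 μL → factor 600/40 = 15
Step 2: 3-fold → factor 3
Step 3: 1000 μL brought to 100 mL → factor 1 × 10^5/1000 = 100
Step 4: 25 μL + 0.275 mL = 300 μL total → factor 300/25 = 12
Step 5: 10 μL + 0.04 mL = 50 μL total → factor 50/10 = 5
Overall dilution factor = 15 × 3 × 100 × 12 × 5 = 2.7 × 10^5
Stock = 3.70 ng/mL × 2.7 × 10^5 = 9.990 × 10^5 ng/mL = 0.999 mg/mL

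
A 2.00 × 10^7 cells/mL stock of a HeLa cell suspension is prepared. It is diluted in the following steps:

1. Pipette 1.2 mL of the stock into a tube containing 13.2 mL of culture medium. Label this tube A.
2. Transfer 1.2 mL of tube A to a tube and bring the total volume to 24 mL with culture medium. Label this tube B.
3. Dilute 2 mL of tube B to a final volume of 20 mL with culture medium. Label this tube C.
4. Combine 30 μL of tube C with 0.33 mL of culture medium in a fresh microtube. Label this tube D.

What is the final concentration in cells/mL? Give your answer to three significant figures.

694 cells/mL

Step 1: 1.2 mL + 13.2 mL = 14.4 mL total → factor 14.4/1.2 = 12
Step 2: 1.2 mL brought to 24 mL → factor 24/1.2 = 20
Step 3: 2 mL brought to 20 mL → factor 20/2 = 10
Step 4: 30 μL + 0.33 mL = 360 μL total → factor 360/30 = 12
Overall dilution factor = 12 × 20 × 10 × 12 = 28800
Final = 2.00 × 10^7 cells/mL / 28800 = 694 cells/mL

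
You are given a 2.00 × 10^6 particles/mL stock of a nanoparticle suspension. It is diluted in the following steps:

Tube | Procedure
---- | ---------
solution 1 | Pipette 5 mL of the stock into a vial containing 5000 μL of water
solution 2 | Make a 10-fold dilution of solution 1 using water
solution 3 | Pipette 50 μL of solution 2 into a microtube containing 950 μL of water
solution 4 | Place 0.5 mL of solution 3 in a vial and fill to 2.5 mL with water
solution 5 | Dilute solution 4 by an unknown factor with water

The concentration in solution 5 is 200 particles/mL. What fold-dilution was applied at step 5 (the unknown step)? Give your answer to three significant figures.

Step 1: 5 mL + 5000 μL = 10 mL total → factor 10/5 = 2
Step 2: 10-fold → factor 10
Step 3: 50 μL + 950 μL = 1000 μL total → factor 1000/50 = 20
Step 4: 0.5 mL brought to 2.5 mL → factor 2.5/0.5 = 5
Step 5: unknown factor x
Product of known-step factors = 2000
Overall factor = 2.00 × 10^6 particles/mL / (200 particles/mL) = 10000
x = 10000 / 2000 = 5.00

5.00-fold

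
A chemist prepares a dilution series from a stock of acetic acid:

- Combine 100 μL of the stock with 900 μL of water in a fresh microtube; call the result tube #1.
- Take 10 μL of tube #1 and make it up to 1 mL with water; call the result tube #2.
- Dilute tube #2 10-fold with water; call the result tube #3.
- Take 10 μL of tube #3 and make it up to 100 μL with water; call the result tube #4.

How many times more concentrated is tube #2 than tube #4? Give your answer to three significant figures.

100

Step 1: 100 μL + 900 μL = 1000 μL total → factor 1000/100 = 10
Step 2: 10 μL brought to 1 mL → factor 1000/10 = 100
Step 3: 10-fold → factor 10
Step 4: 10 μL brought to 100 μL → factor 100/10 = 10
Dilution factor to tube #2 = 1000; to tube #4 = 1 × 10^5
[tube #2]/[tube #4] = (factor to tube #4)/(factor to tube #2) = 1 × 10^5/1000 = 100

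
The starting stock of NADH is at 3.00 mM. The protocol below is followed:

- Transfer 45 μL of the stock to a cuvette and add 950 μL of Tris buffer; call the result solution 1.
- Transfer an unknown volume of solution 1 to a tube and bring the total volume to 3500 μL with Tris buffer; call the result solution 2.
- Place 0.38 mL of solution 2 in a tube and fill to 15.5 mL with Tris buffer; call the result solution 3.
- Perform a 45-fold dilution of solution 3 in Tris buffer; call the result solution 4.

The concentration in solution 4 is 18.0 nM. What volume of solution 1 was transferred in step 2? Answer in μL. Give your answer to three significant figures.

Step 1: 45 μL + 950 μL = 995 μL total → factor 995/45 = 22.111
Step 2: v brought to 3500 μL → factor = 3500 μL/v
Step 3: 0.38 mL brought to 15.5 mL → factor 15.5/0.38 = 40.789
Step 4: 45-fold → factor 45
Product of known-step factors = 40586
Overall factor = 3.00 mM / (18.0 nM) = 1.6667 × 10^5
Step-2 factor = 1.6667 × 10^5 / 40586 = 4.1066
v = 3500 μL / 4.1066 = 852 μL

852 μL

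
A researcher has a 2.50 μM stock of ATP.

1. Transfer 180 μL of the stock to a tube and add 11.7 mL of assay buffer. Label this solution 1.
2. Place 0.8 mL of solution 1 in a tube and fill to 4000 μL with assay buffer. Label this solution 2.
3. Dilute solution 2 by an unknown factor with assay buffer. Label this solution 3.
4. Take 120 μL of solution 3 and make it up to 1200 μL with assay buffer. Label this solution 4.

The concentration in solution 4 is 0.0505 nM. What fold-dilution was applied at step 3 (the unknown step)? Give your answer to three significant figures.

Step 1: 180 μL + 11.7 mL = 11880 μL total → factor 11880/180 = 66
Step 2: 0.8 mL brought to 4000 μL → factor 4/0.8 = 5
Step 3: unknown factor x
Step 4: 120 μL brought to 1200 μL → factor 1200/120 = 10
Product of known-step factors = 3300
Overall factor = 2.50 μM / (0.0505 nM) = 49505
x = 49505 / 3300 = 15.0

15.0-fold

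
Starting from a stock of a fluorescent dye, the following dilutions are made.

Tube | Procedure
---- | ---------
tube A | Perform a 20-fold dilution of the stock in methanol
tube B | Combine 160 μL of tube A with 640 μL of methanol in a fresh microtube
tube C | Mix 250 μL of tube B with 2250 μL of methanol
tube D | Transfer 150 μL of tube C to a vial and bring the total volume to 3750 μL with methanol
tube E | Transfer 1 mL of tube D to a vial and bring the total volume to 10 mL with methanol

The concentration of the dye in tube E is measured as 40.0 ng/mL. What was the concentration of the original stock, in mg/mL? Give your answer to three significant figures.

10.0 mg/mL

Step 1: 20-fold → factor 20
Step 2: 160 μL + 640 μL = 800 μL total → factor 800/160 = 5
Step 3: 250 μL + 2250 μL = 2500 μL total → factor 2500/250 = 10
Step 4: 150 μL brought to 3750 μL → factor 3750/150 = 25
Step 5: 1 mL brought to 10 mL → factor 10/1 = 10
Overall dilution factor = 20 × 5 × 10 × 25 × 10 = 2.5 × 10^5
Stock = 40.0 ng/mL × 2.5 × 10^5 = 1.000 × 10^7 ng/mL = 10.0 mg/mL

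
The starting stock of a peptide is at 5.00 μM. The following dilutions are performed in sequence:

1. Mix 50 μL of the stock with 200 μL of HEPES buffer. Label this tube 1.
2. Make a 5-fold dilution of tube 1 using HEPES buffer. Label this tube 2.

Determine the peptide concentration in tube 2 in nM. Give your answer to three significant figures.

200 nM

Step 1: 50 μL + 200 μL = 250 μL total → factor 250/50 = 5
Step 2: 5-fold → factor 5
Overall dilution factor = 5 × 5 = 25
Final = 5.00 μM / 25 = 0.2000 μM = 200 nM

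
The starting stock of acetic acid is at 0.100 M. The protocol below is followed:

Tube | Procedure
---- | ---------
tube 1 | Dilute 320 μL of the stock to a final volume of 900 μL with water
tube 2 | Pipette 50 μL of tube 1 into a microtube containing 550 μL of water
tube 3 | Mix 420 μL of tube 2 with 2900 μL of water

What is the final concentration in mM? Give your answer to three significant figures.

Step 1: 320 μL brought to 900 μL → factor 900/320 = 2.8125
Step 2: 50 μL + 550 μL = 600 μL total → factor 600/50 = 12
Step 3: 420 μL + 2900 μL = 3320 μL total → factor 3320/420 = 7.9048
Overall dilution factor = 2.8125 × 12 × 7.9048 = 266.79
Final = 0.100 M / 266.79 = 0.0003748 M = 0.375 mM

0.375 mM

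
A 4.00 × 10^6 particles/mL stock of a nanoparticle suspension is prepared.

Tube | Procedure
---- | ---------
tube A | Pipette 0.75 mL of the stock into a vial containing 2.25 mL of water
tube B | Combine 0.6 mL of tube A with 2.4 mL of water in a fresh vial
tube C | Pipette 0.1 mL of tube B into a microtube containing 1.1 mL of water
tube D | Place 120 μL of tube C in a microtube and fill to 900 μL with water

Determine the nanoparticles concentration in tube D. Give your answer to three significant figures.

2.22 × 10^3 particles/mL

Step 1: 0.75 mL + 2.25 mL = 3 mL total → factor 3/0.75 = 4
Step 2: 0.6 mL + 2.4 mL = 3 mL total → factor 3/0.6 = 5
Step 3: 0.1 mL + 1.1 mL = 1.2 mL total → factor 1.2/0.1 = 12
Step 4: 120 μL brought to 900 μL → factor 900/120 = 7.5
Overall dilution factor = 4 × 5 × 12 × 7.5 = 1800
Final = 4.00 × 10^6 particles/mL / 1800 = 2.22 × 10^3 particles/mL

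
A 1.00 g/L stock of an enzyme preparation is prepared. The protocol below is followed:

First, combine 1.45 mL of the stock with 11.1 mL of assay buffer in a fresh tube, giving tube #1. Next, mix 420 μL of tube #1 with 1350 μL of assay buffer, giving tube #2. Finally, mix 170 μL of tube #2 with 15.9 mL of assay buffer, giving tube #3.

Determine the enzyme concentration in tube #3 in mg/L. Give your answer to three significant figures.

Step 1: 1.45 mL + 11.1 mL = 12.55 mL total → factor 12.55/1.45 = 8.6552
Step 2: 420 μL + 1350 μL = 1770 μL total → factor 1770/420 = 4.2143
Step 3: 170 μL + 15.9 mL = 16070 μL total → factor 16070/170 = 94.529
Overall dilution factor = 8.6552 × 4.2143 × 94.529 = 3448
Final = 1.00 g/L / 3448 = 0.0002900 g/L = 0.290 mg/L

0.290 mg/L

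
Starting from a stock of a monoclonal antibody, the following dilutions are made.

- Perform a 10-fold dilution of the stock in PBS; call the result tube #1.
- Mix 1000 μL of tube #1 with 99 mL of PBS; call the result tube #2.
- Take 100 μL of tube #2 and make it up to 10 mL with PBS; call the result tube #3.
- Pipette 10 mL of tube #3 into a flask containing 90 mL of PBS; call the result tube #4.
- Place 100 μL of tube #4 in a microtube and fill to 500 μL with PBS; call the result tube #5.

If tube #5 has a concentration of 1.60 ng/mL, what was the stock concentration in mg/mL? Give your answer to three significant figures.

Step 1: 10-fold → factor 10
Step 2: 1000 μL + 99 mL = 1 × 10^5 μL total → factor 1 × 10^5/1000 = 100
Step 3: 100 μL brought to 10 mL → factor 10000/100 = 100
Step 4: 10 mL + 90 mL = 100 mL total → factor 100/10 = 10
Step 5: 100 μL brought to 500 μL → factor 500/100 = 5
Overall dilution factor = 10 × 100 × 100 × 10 × 5 = 5 × 10^6
Stock = 1.60 ng/mL × 5 × 10^6 = 8.000 × 10^6 ng/mL = 8.00 mg/mL

8.00 mg/mL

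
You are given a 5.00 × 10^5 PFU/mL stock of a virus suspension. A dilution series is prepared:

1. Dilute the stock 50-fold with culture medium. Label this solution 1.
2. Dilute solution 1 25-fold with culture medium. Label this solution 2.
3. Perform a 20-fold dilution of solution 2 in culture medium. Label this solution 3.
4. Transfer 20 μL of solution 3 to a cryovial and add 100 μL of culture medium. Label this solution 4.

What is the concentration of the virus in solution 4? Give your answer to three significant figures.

Step 1: 50-fold → factor 50
Step 2: 25-fold → factor 25
Step 3: 20-fold → factor 20
Step 4: 20 μL + 100 μL = 120 μL total → factor 120/20 = 6
Overall dilution factor = 50 × 25 × 20 × 6 = 1.5 × 10^5
Final = 5.00 × 10^5 PFU/mL / 1.5 × 10^5 = 3.33 PFU/mL

3.33 PFU/mL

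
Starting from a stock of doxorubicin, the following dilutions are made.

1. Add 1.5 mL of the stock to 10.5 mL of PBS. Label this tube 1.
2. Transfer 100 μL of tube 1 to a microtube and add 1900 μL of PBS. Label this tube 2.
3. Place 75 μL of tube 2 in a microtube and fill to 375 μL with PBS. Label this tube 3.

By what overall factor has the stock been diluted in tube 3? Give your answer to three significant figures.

800

Step 1: 1.5 mL + 10.5 mL = 12 mL total → factor 12/1.5 = 8
Step 2: 100 μL + 1900 μL = 2000 μL total → factor 2000/100 = 20
Step 3: 75 μL brought to 375 μL → factor 375/75 = 5
Overall dilution factor = 8 × 20 × 5 = 800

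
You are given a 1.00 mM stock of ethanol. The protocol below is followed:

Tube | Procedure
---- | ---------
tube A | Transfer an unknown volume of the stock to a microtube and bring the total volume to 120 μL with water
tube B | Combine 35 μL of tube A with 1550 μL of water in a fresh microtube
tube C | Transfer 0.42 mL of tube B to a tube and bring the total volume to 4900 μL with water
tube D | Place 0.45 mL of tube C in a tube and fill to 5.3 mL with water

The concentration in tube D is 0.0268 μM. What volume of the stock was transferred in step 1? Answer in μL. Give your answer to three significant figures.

Step 1: v brought to 120 μL → factor = 120 μL/v
Step 2: 35 μL + 1550 μL = 1585 μL total → factor 1585/35 = 45.286
Step 3: 0.42 mL brought to 4900 μL → factor 4.9/0.42 = 11.667
Step 4: 0.45 mL brought to 5.3 mL → factor 5.3/0.45 = 11.778
Product of known-step factors = 6222.6
Overall factor = 1.00 mM / (0.0268 μM) = 37313
Step-1 factor = 37313 / 6222.6 = 5.9964
v = 120 μL / 5.9964 = 20.0 μL

20.0 μL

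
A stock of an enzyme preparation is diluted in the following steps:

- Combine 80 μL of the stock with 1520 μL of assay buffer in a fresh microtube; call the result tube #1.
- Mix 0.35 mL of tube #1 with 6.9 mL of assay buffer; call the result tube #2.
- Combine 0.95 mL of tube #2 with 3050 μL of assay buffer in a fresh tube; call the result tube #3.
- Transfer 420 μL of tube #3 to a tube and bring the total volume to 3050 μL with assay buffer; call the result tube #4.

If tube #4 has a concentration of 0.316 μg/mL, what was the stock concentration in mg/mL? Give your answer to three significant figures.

Step 1: 80 μL + 1520 μL = 1600 μL total → factor 1600/80 = 20
Step 2: 0.35 mL + 6.9 mL = 7.25 mL total → factor 7.25/0.35 = 20.714
Step 3: 0.95 mL + 3050 μL = 4 mL total → factor 4/0.95 = 4.2105
Step 4: 420 μL brought to 3050 μL → factor 3050/420 = 7.2619
Overall dilution factor = 20 × 20.714 × 4.2105 × 7.2619 = 12667
Stock = 0.316 μg/mL × 12667 = 4003 μg/mL = 4.00 mg/mL

4.00 mg/mL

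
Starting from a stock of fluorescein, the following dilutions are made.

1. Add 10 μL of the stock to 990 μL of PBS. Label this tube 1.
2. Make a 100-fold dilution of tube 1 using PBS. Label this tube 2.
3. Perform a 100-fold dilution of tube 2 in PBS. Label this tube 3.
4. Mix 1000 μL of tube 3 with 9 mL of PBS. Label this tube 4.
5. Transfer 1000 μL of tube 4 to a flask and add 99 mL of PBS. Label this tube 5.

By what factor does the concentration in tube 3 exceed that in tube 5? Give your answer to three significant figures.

1.00 × 10^3

Step 1: 10 μL + 990 μL = 1000 μL total → factor 1000/10 = 100
Step 2: 100-fold → factor 100
Step 3: 100-fold → factor 100
Step 4: 1000 μL + 9 mL = 10000 μL total → factor 10000/1000 = 10
Step 5: 1000 μL + 99 mL = 1 × 10^5 μL total → factor 1 × 10^5/1000 = 100
Dilution factor to tube 3 = 1 × 10^6; to tube 5 = 1 × 10^9
[tube 3]/[tube 5] = (factor to tube 5)/(factor to tube 3) = 1 × 10^9/1 × 10^6 = 1.00 × 10^3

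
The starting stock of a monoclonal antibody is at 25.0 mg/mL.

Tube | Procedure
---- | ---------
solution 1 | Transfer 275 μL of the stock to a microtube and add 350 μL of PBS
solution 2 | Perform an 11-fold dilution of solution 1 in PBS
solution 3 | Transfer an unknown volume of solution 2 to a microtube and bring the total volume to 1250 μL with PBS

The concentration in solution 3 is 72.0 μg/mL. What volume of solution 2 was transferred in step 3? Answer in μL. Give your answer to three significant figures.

90.0 μL

Step 1: 275 μL + 350 μL = 625 μL total → factor 625/275 = 2.2727
Step 2: 11-fold → factor 11
Step 3: v brought to 1250 μL → factor = 1250 μL/v
Product of known-step factors = 25
Overall factor = 25.0 mg/mL / (72.0 μg/mL) = 347.22
Step-3 factor = 347.22 / 25 = 13.889
v = 1250 μL / 13.889 = 90.0 μL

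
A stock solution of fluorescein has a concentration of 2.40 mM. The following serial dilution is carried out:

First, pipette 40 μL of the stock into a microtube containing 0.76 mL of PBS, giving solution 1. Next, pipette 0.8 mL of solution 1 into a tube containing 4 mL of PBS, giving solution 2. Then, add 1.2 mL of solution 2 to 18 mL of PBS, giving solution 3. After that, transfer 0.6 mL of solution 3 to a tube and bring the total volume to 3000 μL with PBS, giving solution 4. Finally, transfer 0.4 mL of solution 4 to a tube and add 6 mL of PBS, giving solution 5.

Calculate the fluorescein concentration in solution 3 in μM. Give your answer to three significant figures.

Step 1: 40 μL + 0.76 mL = 800 μL total → factor 800/40 = 20
Step 2: 0.8 mL + 4 mL = 4.8 mL total → factor 4.8/0.8 = 6
Step 3: 1.2 mL + 18 mL = 19.2 mL total → factor 19.2/1.2 = 16
Dilution factor through solution 3 = 20 × 6 × 16 = 1920
[solution 3] = 2.40 mM / 1920 = 0.001250 mM = 1.25 μM

1.25 μM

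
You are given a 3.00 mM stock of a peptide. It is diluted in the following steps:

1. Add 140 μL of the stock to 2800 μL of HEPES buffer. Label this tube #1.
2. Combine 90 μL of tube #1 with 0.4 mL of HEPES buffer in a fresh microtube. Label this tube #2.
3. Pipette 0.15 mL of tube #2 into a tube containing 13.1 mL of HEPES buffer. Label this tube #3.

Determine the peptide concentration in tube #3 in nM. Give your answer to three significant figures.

Step 1: 140 μL + 2800 μL = 2940 μL total → factor 2940/140 = 21
Step 2: 90 μL + 0.4 mL = 490 μL total → factor 490/90 = 5.4444
Step 3: 0.15 mL + 13.1 mL = 13.25 mL total → factor 13.25/0.15 = 88.333
Overall dilution factor = 21 × 5.4444 × 88.333 = 10099
Final = 3.00 mM / 10099 = 0.0002970 mM = 297 nM

297 nM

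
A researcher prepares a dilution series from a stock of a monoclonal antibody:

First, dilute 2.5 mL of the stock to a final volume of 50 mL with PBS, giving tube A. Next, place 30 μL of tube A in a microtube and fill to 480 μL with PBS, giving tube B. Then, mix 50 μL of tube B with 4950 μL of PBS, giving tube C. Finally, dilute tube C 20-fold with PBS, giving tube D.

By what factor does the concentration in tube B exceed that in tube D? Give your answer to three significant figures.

Step 1: 2.5 mL brought to 50 mL → factor 50/2.5 = 20
Step 2: 30 μL brought to 480 μL → factor 480/30 = 16
Step 3: 50 μL + 4950 μL = 5000 μL total → factor 5000/50 = 100
Step 4: 20-fold → factor 20
Dilution factor to tube B = 320; to tube D = 6.4 × 10^5
[tube B]/[tube D] = (factor to tube D)/(factor to tube B) = 6.4 × 10^5/320 = 2.00 × 10^3

2.00 × 10^3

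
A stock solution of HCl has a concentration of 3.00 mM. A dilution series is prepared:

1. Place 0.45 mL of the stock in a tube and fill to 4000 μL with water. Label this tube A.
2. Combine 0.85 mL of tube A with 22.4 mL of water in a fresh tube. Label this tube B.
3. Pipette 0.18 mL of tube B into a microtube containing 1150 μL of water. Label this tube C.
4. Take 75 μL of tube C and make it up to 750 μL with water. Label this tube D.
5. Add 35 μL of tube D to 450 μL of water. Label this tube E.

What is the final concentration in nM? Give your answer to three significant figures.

Step 1: 0.45 mL brought to 4000 μL → factor 4/0.45 = 8.8889
Step 2: 0.85 mL + 22.4 mL = 23.25 mL total → factor 23.25/0.85 = 27.353
Step 3: 0.18 mL + 1150 μL = 1.33 mL total → factor 1.33/0.18 = 7.3889
Step 4: 75 μL brought to 750 μL → factor 750/75 = 10
Step 5: 35 μL + 450 μL = 485 μL total → factor 485/35 = 13.857
Overall dilution factor = 8.8889 × 27.353 × 7.3889 × 10 × 13.857 = 2.4895 × 10^5
Final = 3.00 mM / 2.4895 × 10^5 = 1.205 × 10^-5 mM = 12.1 nM

12.1 nM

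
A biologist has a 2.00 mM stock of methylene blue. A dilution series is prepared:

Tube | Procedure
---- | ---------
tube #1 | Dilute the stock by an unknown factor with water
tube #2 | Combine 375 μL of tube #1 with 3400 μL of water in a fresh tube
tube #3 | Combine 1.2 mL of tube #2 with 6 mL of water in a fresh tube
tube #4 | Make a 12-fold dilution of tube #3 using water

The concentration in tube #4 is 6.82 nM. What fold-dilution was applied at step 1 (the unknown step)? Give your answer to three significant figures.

Step 1: unknown factor x
Step 2: 375 μL + 3400 μL = 3775 μL total → factor 3775/375 = 10.067
Step 3: 1.2 mL + 6 mL = 7.2 mL total → factor 7.2/1.2 = 6
Step 4: 12-fold → factor 12
Product of known-step factors = 724.8
Overall factor = 2.00 mM / (6.82 nM) = 2.9326 × 10^5
x = 2.9326 × 10^5 / 724.8 = 405

405-fold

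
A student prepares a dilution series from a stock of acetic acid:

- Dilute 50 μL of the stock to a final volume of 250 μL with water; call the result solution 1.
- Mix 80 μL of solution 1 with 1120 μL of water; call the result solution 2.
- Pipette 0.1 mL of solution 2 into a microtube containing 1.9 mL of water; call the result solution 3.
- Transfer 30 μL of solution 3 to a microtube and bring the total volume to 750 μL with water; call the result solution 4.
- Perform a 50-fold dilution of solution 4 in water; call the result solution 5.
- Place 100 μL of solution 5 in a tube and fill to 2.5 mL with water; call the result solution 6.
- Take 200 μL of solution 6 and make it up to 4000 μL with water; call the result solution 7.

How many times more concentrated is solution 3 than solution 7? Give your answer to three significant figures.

6.25 × 10^5

Step 1: 50 μL brought to 250 μL → factor 250/50 = 5
Step 2: 80 μL + 1120 μL = 1200 μL total → factor 1200/80 = 15
Step 3: 0.1 mL + 1.9 mL = 2 mL total → factor 2/0.1 = 20
Step 4: 30 μL brought to 750 μL → factor 750/30 = 25
Step 5: 50-fold → factor 50
Step 6: 100 μL brought to 2.5 mL → factor 2500/100 = 25
Step 7: 200 μL brought to 4000 μL → factor 4000/200 = 20
Dilution factor to solution 3 = 1500; to solution 7 = 9.375 × 10^8
[solution 3]/[solution 7] = (factor to solution 7)/(factor to solution 3) = 9.375 × 10^8/1500 = 6.25 × 10^5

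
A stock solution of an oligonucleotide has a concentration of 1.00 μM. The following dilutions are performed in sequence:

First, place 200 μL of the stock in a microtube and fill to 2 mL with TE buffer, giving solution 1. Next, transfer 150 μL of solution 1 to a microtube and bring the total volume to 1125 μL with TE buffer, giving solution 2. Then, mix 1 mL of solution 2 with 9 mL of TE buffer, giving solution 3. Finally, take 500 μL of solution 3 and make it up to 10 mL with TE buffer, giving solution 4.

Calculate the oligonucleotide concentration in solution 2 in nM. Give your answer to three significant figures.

13.3 nM

Step 1: 200 μL brought to 2 mL → factor 2000/200 = 10
Step 2: 150 μL brought to 1125 μL → factor 1125/150 = 7.5
Dilution factor through solution 2 = 10 × 7.5 = 75
[solution 2] = 1.00 μM / 75 = 0.01333 μM = 13.3 nM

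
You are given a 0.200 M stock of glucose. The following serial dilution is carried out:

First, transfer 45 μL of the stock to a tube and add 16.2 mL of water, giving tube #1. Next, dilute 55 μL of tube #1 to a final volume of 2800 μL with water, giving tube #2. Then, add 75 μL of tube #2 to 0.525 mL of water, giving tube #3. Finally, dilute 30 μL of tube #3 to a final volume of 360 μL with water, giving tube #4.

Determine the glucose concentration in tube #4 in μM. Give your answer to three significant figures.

Step 1: 45 μL + 16.2 mL = 16245 μL total → factor 16245/45 = 361
Step 2: 55 μL brought to 2800 μL → factor 2800/55 = 50.909
Step 3: 75 μL + 0.525 mL = 600 μL total → factor 600/75 = 8
Step 4: 30 μL brought to 360 μL → factor 360/30 = 12
Overall dilution factor = 361 × 50.909 × 8 × 12 = 1.7643 × 10^6
Final = 0.200 M / 1.7643 × 10^6 = 1.134 × 10^-7 M = 0.113 μM

0.113 μM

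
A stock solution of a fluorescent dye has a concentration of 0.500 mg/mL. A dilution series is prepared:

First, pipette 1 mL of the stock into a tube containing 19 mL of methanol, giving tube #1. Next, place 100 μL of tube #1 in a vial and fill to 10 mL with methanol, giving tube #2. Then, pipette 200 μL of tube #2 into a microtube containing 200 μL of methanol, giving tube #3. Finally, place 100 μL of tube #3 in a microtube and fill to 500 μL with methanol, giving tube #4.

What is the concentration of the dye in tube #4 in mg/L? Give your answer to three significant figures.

0.0250 mg/L

Step 1: 1 mL + 19 mL = 20 mL total → factor 20/1 = 20
Step 2: 100 μL brought to 10 mL → factor 10000/100 = 100
Step 3: 200 μL + 200 μL = 400 μL total → factor 400/200 = 2
Step 4: 100 μL brought to 500 μL → factor 500/100 = 5
Overall dilution factor = 20 × 100 × 2 × 5 = 20000
Final = 0.500 mg/mL / 20000 = 2.500 × 10^-5 mg/mL = 0.0250 mg/L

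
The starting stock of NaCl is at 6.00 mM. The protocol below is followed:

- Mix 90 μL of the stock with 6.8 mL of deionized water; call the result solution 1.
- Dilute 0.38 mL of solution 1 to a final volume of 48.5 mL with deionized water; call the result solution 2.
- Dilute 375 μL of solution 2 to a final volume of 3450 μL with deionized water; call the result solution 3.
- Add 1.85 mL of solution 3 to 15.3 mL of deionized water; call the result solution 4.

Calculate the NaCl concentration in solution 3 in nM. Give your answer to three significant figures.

66.7 nM

Step 1: 90 μL + 6.8 mL = 6890 μL total → factor 6890/90 = 76.556
Step 2: 0.38 mL brought to 48.5 mL → factor 48.5/0.38 = 127.63
Step 3: 375 μL brought to 3450 μL → factor 3450/375 = 9.2
Dilution factor through solution 3 = 76.556 × 127.63 × 9.2 = 89892
[solution 3] = 6.00 mM / 89892 = 6.675 × 10^-5 mM = 66.7 nM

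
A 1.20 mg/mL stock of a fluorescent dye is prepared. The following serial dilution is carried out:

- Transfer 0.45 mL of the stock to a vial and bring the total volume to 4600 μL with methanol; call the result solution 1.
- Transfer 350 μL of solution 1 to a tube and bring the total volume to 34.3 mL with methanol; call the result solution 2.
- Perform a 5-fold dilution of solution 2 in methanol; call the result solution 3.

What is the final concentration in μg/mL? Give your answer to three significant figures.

0.240 μg/mL

Step 1: 0.45 mL brought to 4600 μL → factor 4.6/0.45 = 10.222
Step 2: 350 μL brought to 34.3 mL → factor 34300/350 = 98
Step 3: 5-fold → factor 5
Overall dilution factor = 10.222 × 98 × 5 = 5008.9
Final = 1.20 mg/mL / 5008.9 = 0.0002396 mg/mL = 0.240 μg/mL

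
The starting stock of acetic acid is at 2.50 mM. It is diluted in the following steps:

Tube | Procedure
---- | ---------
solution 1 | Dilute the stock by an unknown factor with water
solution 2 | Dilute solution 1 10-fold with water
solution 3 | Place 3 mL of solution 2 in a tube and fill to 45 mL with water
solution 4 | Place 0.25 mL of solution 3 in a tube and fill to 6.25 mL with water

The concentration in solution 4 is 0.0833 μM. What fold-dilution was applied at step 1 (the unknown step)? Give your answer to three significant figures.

Step 1: unknown factor x
Step 2: 10-fold → factor 10
Step 3: 3 mL brought to 45 mL → factor 45/3 = 15
Step 4: 0.25 mL brought to 6.25 mL → factor 6.25/0.25 = 25
Product of known-step factors = 3750
Overall factor = 2.50 mM / (0.0833 μM) = 30012
x = 30012 / 3750 = 8.00

8.00-fold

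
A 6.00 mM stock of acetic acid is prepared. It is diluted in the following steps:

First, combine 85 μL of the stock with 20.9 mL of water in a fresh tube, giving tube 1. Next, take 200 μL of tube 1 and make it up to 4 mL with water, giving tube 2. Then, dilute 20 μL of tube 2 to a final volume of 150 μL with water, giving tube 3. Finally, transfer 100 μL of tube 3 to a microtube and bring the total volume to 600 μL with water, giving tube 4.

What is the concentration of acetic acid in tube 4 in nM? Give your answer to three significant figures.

27.0 nM

Step 1: 85 μL + 20.9 mL = 20985 μL total → factor 20985/85 = 246.88
Step 2: 200 μL brought to 4 mL → factor 4000/200 = 20
Step 3: 20 μL brought to 150 μL → factor 150/20 = 7.5
Step 4: 100 μL brought to 600 μL → factor 600/100 = 6
Overall dilution factor = 246.88 × 20 × 7.5 × 6 = 2.2219 × 10^5
Final = 6.00 mM / 2.2219 × 10^5 = 2.700 × 10^-5 mM = 27.0 nM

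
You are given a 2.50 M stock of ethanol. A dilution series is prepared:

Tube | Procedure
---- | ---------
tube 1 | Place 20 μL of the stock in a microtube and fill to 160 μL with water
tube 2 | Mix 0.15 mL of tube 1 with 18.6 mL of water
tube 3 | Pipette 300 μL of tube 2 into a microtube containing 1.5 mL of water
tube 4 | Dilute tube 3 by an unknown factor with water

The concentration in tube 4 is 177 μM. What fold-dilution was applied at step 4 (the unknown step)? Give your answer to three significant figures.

2.35-fold

Step 1: 20 μL brought to 160 μL → factor 160/20 = 8
Step 2: 0.15 mL + 18.6 mL = 18.75 mL total → factor 18.75/0.15 = 125
Step 3: 300 μL + 1.5 mL = 1800 μL total → factor 1800/300 = 6
Step 4: unknown factor x
Product of known-step factors = 6000
Overall factor = 2.50 M / (177 μM) = 14124
x = 14124 / 6000 = 2.35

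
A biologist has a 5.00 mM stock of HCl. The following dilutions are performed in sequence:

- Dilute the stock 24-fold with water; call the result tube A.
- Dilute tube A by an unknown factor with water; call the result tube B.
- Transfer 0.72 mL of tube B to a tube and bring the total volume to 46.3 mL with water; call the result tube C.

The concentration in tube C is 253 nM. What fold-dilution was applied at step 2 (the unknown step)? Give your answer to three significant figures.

Step 1: 24-fold → factor 24
Step 2: unknown factor x
Step 3: 0.72 mL brought to 46.3 mL → factor 46.3/0.72 = 64.306
Product of known-step factors = 1543.3
Overall factor = 5.00 mM / (253 nM) = 19763
x = 19763 / 1543.3 = 12.8

12.8-fold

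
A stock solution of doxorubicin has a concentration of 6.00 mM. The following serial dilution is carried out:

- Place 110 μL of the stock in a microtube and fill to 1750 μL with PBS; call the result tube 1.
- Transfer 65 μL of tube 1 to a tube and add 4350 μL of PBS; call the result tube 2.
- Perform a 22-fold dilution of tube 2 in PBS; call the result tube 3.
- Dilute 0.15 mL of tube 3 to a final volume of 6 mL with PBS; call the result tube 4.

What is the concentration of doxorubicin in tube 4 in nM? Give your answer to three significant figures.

6.31 nM

Step 1: 110 μL brought to 1750 μL → factor 1750/110 = 15.909
Step 2: 65 μL + 4350 μL = 4415 μL total → factor 4415/65 = 67.923
Step 3: 22-fold → factor 22
Step 4: 0.15 mL brought to 6 mL → factor 6/0.15 = 40
Overall dilution factor = 15.909 × 67.923 × 22 × 40 = 9.5092 × 10^5
Final = 6.00 mM / 9.5092 × 10^5 = 6.310 × 10^-6 mM = 6.31 nM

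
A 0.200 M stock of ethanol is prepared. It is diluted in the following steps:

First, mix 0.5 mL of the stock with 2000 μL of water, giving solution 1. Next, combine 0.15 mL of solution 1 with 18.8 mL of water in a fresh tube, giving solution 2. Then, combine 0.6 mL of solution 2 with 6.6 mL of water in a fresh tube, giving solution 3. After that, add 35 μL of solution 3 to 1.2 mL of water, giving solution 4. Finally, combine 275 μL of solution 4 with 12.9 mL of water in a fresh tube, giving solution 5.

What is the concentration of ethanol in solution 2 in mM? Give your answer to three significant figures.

Step 1: 0.5 mL + 2000 μL = 2.5 mL total → factor 2.5/0.5 = 5
Step 2: 0.15 mL + 18.8 mL = 18.95 mL total → factor 18.95/0.15 = 126.33
Dilution factor through solution 2 = 5 × 126.33 = 631.67
[solution 2] = 0.200 M / 631.67 = 0.0003166 M = 0.317 mM

0.317 mM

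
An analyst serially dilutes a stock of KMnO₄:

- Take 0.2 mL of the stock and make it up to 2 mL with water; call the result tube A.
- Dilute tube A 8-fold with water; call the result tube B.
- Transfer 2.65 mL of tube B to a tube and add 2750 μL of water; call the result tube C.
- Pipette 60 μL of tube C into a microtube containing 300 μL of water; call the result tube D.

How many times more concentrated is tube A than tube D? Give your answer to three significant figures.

Step 1: 0.2 mL brought to 2 mL → factor 2/0.2 = 10
Step 2: 8-fold → factor 8
Step 3: 2.65 mL + 2750 μL = 5.4 mL total → factor 5.4/2.65 = 2.0377
Step 4: 60 μL + 300 μL = 360 μL total → factor 360/60 = 6
Dilution factor to tube A = 10; to tube D = 978.11
[tube A]/[tube D] = (factor to tube D)/(factor to tube A) = 978.11/10 = 97.8

97.8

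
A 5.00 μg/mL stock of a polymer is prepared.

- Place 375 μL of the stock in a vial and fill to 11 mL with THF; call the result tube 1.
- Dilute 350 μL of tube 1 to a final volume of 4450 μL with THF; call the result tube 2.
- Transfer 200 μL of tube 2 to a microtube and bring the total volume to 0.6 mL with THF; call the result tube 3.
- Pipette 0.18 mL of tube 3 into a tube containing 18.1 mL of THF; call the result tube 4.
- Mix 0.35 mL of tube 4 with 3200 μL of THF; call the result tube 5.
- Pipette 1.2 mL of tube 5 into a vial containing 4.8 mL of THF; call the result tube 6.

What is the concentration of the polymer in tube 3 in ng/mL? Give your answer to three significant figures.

Step 1: 375 μL brought to 11 mL → factor 11000/375 = 29.333
Step 2: 350 μL brought to 4450 μL → factor 4450/350 = 12.714
Step 3: 200 μL brought to 0.6 mL → factor 600/200 = 3
Dilution factor through tube 3 = 29.333 × 12.714 × 3 = 1118.9
[tube 3] = 5.00 μg/mL / 1118.9 = 0.004469 μg/mL = 4.47 ng/mL

4.47 ng/mL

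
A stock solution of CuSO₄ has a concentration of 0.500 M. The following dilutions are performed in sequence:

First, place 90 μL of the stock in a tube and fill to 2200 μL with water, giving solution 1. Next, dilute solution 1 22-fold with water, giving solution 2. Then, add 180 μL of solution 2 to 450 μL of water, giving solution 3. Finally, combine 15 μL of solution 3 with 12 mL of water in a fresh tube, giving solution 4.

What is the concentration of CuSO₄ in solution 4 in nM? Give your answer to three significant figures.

332 nM

Step 1: 90 μL brought to 2200 μL → factor 2200/90 = 24.444
Step 2: 22-fold → factor 22
Step 3: 180 μL + 450 μL = 630 μL total → factor 630/180 = 3.5
Step 4: 15 μL + 12 mL = 12015 μL total → factor 12015/15 = 801
Overall dilution factor = 24.444 × 22 × 3.5 × 801 = 1.5077 × 10^6
Final = 0.500 M / 1.5077 × 10^6 = 3.316 × 10^-7 M = 332 nM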